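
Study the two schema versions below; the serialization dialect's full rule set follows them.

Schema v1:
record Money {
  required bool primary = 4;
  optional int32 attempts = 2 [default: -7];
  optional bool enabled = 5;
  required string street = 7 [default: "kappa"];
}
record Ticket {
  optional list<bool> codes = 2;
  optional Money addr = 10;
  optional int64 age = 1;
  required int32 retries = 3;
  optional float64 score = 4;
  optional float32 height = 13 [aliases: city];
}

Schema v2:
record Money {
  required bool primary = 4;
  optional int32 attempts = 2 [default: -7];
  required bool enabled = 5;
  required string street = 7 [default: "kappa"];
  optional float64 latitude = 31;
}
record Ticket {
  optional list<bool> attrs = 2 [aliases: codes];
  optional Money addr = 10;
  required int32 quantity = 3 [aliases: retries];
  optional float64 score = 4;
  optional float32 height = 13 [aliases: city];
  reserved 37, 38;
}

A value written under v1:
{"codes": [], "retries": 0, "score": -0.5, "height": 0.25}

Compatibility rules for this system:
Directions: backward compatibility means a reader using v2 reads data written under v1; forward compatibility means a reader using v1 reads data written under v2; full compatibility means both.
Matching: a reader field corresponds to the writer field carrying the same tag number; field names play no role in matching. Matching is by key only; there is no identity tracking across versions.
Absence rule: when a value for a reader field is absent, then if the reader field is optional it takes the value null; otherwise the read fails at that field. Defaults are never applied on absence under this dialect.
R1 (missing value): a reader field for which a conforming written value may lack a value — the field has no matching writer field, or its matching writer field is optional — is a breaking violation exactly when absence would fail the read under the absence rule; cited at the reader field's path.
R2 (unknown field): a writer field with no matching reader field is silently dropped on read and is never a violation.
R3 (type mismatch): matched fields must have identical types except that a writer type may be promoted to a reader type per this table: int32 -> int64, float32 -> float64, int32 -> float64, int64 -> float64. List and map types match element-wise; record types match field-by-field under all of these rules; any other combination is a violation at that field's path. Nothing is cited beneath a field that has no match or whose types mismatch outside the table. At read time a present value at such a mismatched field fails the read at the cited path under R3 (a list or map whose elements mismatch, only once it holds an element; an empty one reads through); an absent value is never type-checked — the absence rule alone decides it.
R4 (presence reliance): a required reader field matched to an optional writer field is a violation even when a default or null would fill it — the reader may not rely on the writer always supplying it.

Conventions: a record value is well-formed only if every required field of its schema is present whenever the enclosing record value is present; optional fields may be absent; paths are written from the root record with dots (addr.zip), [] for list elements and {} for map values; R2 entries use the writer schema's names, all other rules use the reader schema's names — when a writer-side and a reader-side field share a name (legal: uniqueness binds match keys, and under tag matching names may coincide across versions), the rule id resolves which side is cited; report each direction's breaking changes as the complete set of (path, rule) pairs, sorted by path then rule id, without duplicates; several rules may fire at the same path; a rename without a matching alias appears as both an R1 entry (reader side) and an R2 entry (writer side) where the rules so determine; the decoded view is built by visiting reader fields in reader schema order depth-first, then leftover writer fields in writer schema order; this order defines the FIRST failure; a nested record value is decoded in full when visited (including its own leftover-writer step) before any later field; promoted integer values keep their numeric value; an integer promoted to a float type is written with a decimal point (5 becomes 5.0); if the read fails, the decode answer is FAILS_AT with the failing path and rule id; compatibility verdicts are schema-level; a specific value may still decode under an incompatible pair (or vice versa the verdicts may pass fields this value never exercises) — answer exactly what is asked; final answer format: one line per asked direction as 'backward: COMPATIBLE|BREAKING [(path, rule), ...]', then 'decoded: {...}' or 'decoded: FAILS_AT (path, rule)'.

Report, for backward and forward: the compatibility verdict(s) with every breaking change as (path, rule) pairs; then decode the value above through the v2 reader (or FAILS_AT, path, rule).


backward: BREAKING [(addr.enabled, R1), (addr.enabled, R4)]; forward: COMPATIBLE []; decoded: {"attrs": [], "addr": null, "quantity": 0, "score": -0.5, "height": 0.25}

each type pair in Ticket: writer, then reader
checking backward for Ticket: reader v2 against writer v1:
  attrs: list<bool> -> list<bool>, writer optional; from codes
  addr: Money -> Money, writer optional; from addr
  quantity: int32 -> int32, writer required; from retries
  score: float64 -> float64, writer optional; from score
  height: float32 -> float32, writer optional; from height
  writer field age has no reader counterpart
  addr.primary: bool -> bool, writer required; from addr.primary
  addr.attempts: int32 -> int32, writer optional; from addr.attempts
  addr.enabled: bool -> bool, writer optional; from addr.enabled
  addr.street: string -> string, writer required; from addr.street
  addr.latitude: no writer match
  breaking: (addr.enabled, R1)
  breaking: (addr.enabled, R4)
  => 2 violation(s): backward is BREAKING for Ticket
checking forward for Ticket: reader v1 against writer v2:
  codes: list<bool> -> list<bool>, writer optional; from attrs
  addr: Money -> Money, writer optional; from addr
  age: no writer match
  retries: int32 -> int32, writer required; from quantity
  score: float64 -> float64, writer optional; from score
  height: float32 -> float32, writer optional; from height
  addr.primary: bool -> bool, writer required; from addr.primary
  addr.attempts: int32 -> int32, writer optional; from addr.attempts
  addr.enabled: bool -> bool, writer required; from addr.enabled
  addr.street: string -> string, writer required; from addr.street
  writer field addr.latitude has no reader counterpart
  => forward verdict for Ticket: COMPATIBLE, no violations
decode (reader v2):
  attrs := [] (from writer codes)
  addr := null (not supplied -> null)
  quantity := 0 (from writer retries)
  score := -0.5
  height := 0.25
  => decoded: {"attrs": [], "addr": null, "quantity": 0, "score": -0.5, "height": 0.25}


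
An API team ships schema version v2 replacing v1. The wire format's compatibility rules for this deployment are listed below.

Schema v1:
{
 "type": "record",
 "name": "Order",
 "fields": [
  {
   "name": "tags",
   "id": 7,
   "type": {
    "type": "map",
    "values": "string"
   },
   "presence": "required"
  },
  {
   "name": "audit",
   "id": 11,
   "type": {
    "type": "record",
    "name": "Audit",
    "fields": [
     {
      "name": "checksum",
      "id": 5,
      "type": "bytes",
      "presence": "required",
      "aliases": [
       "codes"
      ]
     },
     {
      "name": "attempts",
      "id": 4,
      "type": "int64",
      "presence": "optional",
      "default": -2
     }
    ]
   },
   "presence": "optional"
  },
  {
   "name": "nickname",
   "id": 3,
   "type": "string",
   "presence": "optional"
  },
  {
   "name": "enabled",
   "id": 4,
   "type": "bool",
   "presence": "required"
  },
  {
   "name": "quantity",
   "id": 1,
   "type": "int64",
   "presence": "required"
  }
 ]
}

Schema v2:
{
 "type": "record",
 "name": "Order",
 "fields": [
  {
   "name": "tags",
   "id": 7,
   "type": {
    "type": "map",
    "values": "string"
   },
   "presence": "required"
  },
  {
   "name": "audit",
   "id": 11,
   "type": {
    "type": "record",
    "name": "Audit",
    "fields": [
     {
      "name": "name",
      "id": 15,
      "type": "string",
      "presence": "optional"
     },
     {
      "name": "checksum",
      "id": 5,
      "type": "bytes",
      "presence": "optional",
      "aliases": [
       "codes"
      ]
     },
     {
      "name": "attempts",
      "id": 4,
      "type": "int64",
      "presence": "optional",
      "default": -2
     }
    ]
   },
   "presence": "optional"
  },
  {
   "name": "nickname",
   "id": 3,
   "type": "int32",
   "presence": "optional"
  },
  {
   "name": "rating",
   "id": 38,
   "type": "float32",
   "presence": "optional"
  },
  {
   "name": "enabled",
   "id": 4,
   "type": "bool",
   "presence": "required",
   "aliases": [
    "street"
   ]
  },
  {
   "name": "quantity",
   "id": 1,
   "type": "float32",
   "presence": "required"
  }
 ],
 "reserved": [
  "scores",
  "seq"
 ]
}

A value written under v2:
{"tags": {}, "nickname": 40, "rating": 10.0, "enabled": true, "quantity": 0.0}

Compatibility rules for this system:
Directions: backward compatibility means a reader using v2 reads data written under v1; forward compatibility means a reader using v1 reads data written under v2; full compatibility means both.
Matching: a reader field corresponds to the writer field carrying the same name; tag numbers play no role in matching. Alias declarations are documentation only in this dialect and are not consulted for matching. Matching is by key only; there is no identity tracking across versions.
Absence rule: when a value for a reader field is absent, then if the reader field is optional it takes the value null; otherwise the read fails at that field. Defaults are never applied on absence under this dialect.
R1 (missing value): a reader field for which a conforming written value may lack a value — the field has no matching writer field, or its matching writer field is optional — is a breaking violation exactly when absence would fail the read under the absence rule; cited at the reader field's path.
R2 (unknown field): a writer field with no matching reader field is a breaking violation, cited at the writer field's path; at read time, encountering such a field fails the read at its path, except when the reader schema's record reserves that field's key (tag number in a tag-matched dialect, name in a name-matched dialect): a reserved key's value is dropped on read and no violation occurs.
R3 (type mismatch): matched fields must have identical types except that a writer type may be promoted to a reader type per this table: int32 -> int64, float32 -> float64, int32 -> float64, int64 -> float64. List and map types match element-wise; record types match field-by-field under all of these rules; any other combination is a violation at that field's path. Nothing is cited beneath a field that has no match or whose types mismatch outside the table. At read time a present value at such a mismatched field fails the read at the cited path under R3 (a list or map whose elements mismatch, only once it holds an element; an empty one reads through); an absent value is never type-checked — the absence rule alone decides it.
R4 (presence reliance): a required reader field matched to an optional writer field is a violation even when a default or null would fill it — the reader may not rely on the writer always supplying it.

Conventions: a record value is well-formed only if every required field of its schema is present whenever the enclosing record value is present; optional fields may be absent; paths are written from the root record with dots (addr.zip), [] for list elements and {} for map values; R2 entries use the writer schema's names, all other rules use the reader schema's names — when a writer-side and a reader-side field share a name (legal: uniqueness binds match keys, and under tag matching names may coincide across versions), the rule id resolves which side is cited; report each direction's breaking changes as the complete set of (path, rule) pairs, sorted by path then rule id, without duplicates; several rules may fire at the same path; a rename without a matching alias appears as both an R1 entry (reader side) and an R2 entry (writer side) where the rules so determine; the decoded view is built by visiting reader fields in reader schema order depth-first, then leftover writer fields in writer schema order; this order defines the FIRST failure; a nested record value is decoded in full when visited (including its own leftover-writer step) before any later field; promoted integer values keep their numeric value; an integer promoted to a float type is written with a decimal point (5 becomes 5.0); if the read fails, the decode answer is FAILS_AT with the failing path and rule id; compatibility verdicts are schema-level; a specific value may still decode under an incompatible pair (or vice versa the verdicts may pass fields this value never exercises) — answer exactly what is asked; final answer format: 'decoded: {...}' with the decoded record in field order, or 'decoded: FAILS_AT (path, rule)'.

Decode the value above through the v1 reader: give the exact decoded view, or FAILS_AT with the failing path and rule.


decoded: FAILS_AT (nickname, R3)

the writer's type comes first in each Order pair
migrating the Order value to v1:
  tags := {}
  audit := null (not supplied -> null)
  read fails at nickname under R3
  => FAILS_AT (nickname, R3)
checking off the Order differences that do not matter here:
  field checksum in record Audit: required changed to optional -> shifts the Order verdicts, not this decode
  added field rating to record Order: optional float32, tag 38 (in v2 it sits immediately before enabled) -> shifts the Order verdicts, not this decode
  added field name to record Audit: optional string, tag 15 (in v2 it sits immediately before checksum) -> shifts the Order verdicts, not this decode
  field quantity in record Order: type int64 changed to float32 -> shifts the Order verdicts, not this decode


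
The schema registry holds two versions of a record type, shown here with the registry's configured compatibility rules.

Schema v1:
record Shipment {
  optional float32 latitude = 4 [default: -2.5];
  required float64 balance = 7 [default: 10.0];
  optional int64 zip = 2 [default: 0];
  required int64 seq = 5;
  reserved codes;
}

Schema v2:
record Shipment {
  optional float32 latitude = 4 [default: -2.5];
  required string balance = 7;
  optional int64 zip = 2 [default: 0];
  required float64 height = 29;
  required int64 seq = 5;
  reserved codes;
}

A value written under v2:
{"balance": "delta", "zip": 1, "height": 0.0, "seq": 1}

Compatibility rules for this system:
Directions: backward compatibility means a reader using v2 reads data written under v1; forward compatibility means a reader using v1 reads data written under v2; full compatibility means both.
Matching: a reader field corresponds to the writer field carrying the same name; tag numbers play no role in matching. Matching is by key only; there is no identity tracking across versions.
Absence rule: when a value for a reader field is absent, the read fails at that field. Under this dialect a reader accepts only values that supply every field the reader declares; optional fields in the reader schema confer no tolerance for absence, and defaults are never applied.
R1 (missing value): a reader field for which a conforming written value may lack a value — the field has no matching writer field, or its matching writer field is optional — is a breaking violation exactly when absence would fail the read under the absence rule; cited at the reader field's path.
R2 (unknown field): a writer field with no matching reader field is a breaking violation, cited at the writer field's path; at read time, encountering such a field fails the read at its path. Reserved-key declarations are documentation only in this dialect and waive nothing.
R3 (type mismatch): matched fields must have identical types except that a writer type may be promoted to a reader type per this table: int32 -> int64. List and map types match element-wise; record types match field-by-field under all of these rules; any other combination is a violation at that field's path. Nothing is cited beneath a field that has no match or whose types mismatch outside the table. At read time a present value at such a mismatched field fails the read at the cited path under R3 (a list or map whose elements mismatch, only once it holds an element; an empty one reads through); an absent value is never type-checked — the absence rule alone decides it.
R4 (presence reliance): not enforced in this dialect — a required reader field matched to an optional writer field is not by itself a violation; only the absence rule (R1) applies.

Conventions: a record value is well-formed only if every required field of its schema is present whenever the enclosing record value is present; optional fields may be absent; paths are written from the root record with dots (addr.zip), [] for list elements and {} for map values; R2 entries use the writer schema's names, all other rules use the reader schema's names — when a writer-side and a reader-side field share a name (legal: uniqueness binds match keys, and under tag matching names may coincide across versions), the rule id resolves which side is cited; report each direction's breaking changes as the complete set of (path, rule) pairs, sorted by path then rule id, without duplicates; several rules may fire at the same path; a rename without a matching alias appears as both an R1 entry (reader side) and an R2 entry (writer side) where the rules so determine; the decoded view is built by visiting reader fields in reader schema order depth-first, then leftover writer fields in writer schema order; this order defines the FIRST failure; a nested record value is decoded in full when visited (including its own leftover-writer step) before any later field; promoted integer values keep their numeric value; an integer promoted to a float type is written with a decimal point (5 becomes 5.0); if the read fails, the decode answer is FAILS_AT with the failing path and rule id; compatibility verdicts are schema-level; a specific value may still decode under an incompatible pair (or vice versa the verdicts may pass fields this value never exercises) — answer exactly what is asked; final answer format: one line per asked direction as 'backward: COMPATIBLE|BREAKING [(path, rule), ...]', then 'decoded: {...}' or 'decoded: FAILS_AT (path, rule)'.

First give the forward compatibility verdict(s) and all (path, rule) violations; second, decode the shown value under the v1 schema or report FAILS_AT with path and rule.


the writer's type comes first in each Shipment pair
forward analysis of Shipment with v1 as reader and v2 as writer:
  latitude: paired with writer latitude (float32 -> float32; writer optional)
  balance: paired with writer balance (string -> float64; writer required)
  zip: paired with writer zip (int64 -> int64; writer optional)
  seq: paired with writer seq (int64 -> int64; writer required)
  writer height: unknown to reader
  rule R3 violated at balance
  rule R2 violated at height
  rule R1 violated at latitude
  rule R1 violated at zip
  forward on Shipment therefore BREAKING (4)
decoding the Shipment value with the v1 reader:
  read fails at latitude under R1 (no fill)
  => FAILS_AT (latitude, R1)

forward: BREAKING [(balance, R3), (height, R2), (latitude, R1), (zip, R1)]; decoded: FAILS_AT (latitude, R1)


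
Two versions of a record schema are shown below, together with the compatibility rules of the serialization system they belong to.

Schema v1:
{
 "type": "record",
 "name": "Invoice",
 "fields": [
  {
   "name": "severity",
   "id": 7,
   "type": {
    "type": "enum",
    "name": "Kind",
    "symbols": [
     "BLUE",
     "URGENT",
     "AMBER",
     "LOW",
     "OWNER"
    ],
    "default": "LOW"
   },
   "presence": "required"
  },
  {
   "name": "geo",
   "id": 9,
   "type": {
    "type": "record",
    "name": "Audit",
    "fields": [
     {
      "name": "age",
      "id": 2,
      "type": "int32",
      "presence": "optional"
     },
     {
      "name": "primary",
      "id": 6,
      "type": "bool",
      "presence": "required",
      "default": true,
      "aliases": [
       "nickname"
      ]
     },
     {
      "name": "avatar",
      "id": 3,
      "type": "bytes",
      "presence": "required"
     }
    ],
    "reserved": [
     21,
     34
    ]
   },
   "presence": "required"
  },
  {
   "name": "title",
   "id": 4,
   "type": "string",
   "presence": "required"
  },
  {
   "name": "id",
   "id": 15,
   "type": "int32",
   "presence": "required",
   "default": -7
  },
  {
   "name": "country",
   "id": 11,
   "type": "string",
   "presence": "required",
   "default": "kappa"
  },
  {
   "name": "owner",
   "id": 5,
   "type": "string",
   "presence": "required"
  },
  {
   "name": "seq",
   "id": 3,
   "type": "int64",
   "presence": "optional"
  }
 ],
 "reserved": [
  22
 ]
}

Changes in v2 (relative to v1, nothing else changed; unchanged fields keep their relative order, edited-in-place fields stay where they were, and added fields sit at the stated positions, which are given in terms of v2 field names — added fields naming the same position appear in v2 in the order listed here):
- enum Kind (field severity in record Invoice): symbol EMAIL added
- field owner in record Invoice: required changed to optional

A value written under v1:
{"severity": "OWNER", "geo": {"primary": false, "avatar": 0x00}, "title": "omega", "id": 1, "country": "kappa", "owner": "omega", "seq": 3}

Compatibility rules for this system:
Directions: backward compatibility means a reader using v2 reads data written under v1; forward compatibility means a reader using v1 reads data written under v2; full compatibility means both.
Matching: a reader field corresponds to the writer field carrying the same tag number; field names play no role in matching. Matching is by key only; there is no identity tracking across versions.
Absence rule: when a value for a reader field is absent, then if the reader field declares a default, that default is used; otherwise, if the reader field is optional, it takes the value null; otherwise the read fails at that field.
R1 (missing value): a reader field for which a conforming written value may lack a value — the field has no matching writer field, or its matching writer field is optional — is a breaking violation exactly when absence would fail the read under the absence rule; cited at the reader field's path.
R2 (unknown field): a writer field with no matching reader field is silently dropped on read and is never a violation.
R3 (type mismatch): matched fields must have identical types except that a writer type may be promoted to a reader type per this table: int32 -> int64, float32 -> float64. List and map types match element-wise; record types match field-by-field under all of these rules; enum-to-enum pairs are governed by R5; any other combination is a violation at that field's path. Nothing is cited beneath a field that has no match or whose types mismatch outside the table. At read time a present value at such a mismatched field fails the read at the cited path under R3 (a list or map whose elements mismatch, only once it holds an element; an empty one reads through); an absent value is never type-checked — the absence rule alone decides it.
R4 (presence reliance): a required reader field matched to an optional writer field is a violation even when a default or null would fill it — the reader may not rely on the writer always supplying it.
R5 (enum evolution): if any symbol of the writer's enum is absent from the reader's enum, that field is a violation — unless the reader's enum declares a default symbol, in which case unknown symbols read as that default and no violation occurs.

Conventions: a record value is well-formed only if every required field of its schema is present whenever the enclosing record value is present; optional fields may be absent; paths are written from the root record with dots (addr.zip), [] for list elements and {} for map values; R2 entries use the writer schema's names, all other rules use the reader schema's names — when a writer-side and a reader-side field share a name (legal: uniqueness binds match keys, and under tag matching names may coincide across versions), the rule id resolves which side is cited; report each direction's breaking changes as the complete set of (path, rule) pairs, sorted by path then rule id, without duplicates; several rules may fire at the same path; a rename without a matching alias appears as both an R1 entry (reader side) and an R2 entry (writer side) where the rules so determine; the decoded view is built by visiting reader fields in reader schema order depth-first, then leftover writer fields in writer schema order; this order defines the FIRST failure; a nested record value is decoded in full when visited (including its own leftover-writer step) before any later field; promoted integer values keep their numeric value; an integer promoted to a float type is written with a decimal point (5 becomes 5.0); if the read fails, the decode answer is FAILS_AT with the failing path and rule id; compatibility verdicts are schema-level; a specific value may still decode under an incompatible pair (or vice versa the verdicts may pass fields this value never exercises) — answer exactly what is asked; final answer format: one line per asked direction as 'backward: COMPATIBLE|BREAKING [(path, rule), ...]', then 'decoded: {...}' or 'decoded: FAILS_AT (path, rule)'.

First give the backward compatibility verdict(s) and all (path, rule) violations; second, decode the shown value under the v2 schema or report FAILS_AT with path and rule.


in Invoice below, arrows point writer -> reader
backward pass over Invoice, reader schema v2, writer schema v1:
  severity <- severity (Kind -> Kind, writer required)
  geo <- geo (Audit -> Audit, writer required)
  title <- title (string -> string, writer required)
  id <- id (int32 -> int32, writer required)
  country <- country (string -> string, writer required)
  owner <- owner (string -> string, writer required)
  seq <- seq (int64 -> int64, writer optional)
  geo.age <- geo.age (int32 -> int32, writer optional)
  geo.primary <- geo.primary (bool -> bool, writer required)
  geo.avatar <- geo.avatar (bytes -> bytes, writer required)
  => backward verdict for Invoice: COMPATIBLE, no violations
decode walk for Invoice under reader schema v2:
  severity := "OWNER"
  geo.age := null (missing; optional => null)
  geo.primary := false
  geo.avatar := 0x00
  title := "omega"
  id := 1
  country := "kappa"
  owner := "omega"
  seq := 3
  => decoded: {"severity": "OWNER", "geo": {"age": null, "primary": false, "avatar": 0x00}, "title": "omega", "id": 1, "country": "kappa", "owner": "omega", "seq": 3}
diffs on Invoice not affecting the asked answer:
  enum Kind (field severity in record Invoice): symbol EMAIL added -> triggers nothing under Invoice's printed rules — same verdict
  field owner in record Invoice: required changed to optional -> fires only in the forward direction of Invoice, which is not asked here

backward: COMPATIBLE []; decoded: {"severity": "OWNER", "geo": {"age": null, "primary": false, "avatar": 0x00}, "title": "omega", "id": 1, "country": "kappa", "owner": "omega", "seq": 3}


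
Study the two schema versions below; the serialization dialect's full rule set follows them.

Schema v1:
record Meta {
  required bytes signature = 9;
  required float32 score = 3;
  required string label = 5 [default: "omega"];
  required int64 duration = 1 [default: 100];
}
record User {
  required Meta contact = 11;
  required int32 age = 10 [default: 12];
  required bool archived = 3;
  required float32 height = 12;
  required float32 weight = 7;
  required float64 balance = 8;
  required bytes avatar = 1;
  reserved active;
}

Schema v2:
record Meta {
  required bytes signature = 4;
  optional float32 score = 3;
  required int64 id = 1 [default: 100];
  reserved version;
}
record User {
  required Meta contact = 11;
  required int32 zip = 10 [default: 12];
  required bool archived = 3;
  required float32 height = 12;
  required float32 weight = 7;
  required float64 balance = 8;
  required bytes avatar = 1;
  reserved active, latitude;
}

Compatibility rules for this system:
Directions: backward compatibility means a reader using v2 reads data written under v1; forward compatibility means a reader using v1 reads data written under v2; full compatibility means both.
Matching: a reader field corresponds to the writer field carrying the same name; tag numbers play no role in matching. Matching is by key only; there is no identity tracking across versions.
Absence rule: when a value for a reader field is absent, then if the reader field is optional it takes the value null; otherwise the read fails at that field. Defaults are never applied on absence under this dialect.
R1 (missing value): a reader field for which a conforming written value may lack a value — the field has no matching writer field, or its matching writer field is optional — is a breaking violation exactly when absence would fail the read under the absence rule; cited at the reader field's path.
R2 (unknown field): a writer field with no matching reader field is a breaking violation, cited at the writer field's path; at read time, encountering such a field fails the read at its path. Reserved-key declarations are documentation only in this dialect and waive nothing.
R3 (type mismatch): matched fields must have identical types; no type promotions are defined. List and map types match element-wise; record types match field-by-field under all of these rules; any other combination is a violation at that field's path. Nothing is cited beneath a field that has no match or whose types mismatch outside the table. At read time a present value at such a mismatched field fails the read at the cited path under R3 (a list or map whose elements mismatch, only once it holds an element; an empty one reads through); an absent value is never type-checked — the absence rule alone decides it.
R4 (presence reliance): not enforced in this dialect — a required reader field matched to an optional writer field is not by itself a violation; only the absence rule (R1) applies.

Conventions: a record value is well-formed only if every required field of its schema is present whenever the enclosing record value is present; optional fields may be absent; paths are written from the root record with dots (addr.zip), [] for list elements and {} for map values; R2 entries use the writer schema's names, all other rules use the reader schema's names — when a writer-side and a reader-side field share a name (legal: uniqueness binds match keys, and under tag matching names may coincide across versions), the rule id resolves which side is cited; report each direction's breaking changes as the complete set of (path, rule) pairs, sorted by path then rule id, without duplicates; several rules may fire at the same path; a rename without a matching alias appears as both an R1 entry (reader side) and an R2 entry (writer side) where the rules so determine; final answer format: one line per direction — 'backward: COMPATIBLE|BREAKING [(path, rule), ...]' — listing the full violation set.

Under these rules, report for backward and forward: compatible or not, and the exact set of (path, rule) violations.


in User below, arrows point writer -> reader
backward pass over User, reader schema v2, writer schema v1:
  contact: Meta -> Meta, writer required; from contact
  zip: no writer match
  archived: bool -> bool, writer required; from archived
  height: float32 -> float32, writer required; from height
  weight: float32 -> float32, writer required; from weight
  balance: float64 -> float64, writer required; from balance
  avatar: bytes -> bytes, writer required; from avatar
  leftover writer field: age
  contact.signature: bytes -> bytes, writer required; from contact.signature
  contact.score: float32 -> float32, writer required; from contact.score
  contact.id: no writer match
  leftover writer field: contact.label
  leftover writer field: contact.duration
  R2 fires at age
  R2 fires at contact.duration
  R1 fires at contact.id
  R2 fires at contact.label
  R1 fires at zip
  => backward: BREAKING (5)
forward pass over User, reader schema v1, writer schema v2:
  contact: Meta -> Meta, writer required; from contact
  age: no writer match
  archived: bool -> bool, writer required; from archived
  height: float32 -> float32, writer required; from height
  weight: float32 -> float32, writer required; from weight
  balance: float64 -> float64, writer required; from balance
  avatar: bytes -> bytes, writer required; from avatar
  leftover writer field: zip
  contact.signature: bytes -> bytes, writer required; from contact.signature
  contact.score: float32 -> float32, writer optional; from contact.score
  contact.label: no writer match
  contact.duration: no writer match
  leftover writer field: contact.id
  R1 fires at age
  R1 fires at contact.duration
  R2 fires at contact.id
  R1 fires at contact.label
  R1 fires at contact.score
  R2 fires at zip
  => forward: BREAKING (6)

backward: BREAKING [(age, R2), (contact.duration, R2), (contact.id, R1), (contact.label, R2), (zip, R1)]; forward: BREAKING [(age, R1), (contact.duration, R1), (contact.id, R2), (contact.label, R1), (contact.score, R1), (zip, R2)]


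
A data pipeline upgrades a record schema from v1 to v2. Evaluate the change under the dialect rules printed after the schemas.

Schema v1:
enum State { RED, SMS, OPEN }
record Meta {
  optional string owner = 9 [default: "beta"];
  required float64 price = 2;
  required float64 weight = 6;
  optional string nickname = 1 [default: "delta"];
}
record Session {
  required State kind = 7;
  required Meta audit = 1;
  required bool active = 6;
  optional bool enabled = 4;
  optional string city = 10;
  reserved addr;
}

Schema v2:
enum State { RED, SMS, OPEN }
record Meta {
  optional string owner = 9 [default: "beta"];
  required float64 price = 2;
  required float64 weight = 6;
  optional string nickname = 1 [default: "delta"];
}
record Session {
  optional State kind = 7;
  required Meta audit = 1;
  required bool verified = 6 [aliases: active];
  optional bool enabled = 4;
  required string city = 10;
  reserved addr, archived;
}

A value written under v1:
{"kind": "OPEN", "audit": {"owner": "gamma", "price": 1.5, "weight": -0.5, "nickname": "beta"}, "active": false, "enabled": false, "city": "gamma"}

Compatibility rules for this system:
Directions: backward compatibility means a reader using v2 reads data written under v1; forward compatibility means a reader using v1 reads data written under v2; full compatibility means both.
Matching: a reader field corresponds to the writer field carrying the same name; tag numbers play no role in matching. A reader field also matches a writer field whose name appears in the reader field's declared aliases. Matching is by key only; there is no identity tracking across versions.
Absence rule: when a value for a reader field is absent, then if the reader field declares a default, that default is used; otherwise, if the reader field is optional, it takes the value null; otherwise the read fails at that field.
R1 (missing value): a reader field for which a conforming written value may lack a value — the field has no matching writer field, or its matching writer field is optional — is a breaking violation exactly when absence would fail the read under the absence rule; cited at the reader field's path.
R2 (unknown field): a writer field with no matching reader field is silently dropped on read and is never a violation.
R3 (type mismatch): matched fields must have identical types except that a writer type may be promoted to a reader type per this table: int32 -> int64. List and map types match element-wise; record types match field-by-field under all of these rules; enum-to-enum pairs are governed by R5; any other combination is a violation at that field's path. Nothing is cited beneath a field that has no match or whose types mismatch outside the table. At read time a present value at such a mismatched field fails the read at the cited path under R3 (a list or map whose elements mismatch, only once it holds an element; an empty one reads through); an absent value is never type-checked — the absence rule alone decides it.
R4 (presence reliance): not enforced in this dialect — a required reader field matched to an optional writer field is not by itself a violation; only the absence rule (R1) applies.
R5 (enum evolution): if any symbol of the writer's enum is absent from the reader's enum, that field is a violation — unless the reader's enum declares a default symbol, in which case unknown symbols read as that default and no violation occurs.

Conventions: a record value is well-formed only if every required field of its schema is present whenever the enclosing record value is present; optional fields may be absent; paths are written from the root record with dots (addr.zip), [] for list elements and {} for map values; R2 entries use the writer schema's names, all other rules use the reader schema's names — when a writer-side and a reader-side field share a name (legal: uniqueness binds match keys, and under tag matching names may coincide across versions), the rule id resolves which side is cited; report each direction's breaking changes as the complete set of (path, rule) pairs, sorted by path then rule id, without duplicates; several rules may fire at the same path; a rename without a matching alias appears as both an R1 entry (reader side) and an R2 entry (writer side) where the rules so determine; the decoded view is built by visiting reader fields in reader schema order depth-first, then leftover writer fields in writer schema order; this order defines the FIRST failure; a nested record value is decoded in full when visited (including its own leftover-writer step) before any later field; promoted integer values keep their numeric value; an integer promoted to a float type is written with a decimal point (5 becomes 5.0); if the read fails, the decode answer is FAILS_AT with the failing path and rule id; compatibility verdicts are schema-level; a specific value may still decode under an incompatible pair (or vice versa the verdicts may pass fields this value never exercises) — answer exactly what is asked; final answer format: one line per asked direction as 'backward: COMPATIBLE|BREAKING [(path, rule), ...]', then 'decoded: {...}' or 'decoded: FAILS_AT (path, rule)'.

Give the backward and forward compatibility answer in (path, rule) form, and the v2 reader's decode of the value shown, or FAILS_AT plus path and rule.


in Session below, arrows point writer -> reader
backward on Session — v2 reading data written by v1:
  kind: paired with writer kind (State -> State; writer required)
  audit: paired with writer audit (Meta -> Meta; writer required)
  verified: paired with writer active (bool -> bool; writer required)
  enabled: paired with writer enabled (bool -> bool; writer optional)
  city: paired with writer city (string -> string; writer optional)
  audit.owner: paired with writer audit.owner (string -> string; writer optional)
  audit.price: paired with writer audit.price (float64 -> float64; writer required)
  audit.weight: paired with writer audit.weight (float64 -> float64; writer required)
  audit.nickname: paired with writer audit.nickname (string -> string; writer optional)
  R1 fires at city
  => 1 violation(s): backward is BREAKING for Session
forward on Session — v1 reading data written by v2:
  kind: paired with writer kind (State -> State; writer optional)
  audit: paired with writer audit (Meta -> Meta; writer required)
  active: no writer-side match
  enabled: paired with writer enabled (bool -> bool; writer optional)
  city: paired with writer city (string -> string; writer required)
  writer field verified has no reader counterpart
  audit.owner: paired with writer audit.owner (string -> string; writer optional)
  audit.price: paired with writer audit.price (float64 -> float64; writer required)
  audit.weight: paired with writer audit.weight (float64 -> float64; writer required)
  audit.nickname: paired with writer audit.nickname (string -> string; writer optional)
  R1 fires at active
  R1 fires at kind
  => 2 violation(s): forward is BREAKING for Session
migrating the Session value to v2:
  kind := "OPEN"
  audit.owner := "gamma"
  audit.price := 1.5
  audit.weight := -0.5
  audit.nickname := "beta"
  verified := false (from writer active)
  enabled := false
  city := "gamma"
  => decoded: {"kind": "OPEN", "audit": {"owner": "gamma", "price": 1.5, "weight": -0.5, "nickname": "beta"}, "verified": false, "enabled": false, "city": "gamma"}

backward: BREAKING [(city, R1)]; forward: BREAKING [(active, R1), (kind, R1)]; decoded: {"kind": "OPEN", "audit": {"owner": "gamma", "price": 1.5, "weight": -0.5, "nickname": "beta"}, "verified": false, "enabled": false, "city": "gamma"}
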